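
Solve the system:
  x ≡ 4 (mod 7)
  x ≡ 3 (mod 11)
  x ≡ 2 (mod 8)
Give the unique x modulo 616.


Moduli 7, 11, 8 are pairwise coprime; by CRT there is a unique solution modulo M = 7 · 11 · 8 = 616.
Solve pairwise, accumulating the modulus:
  Start with x ≡ 4 (mod 7).
  Combine with x ≡ 3 (mod 11): since gcd(7, 11) = 1, we get a unique residue mod 77.
    Write x = 4 + 7·t and substitute into x ≡ 3 (mod 11): 7·t ≡ 3 − 4 = -1 (mod 11).
    Reduce coefficients mod 11: 7·t ≡ 10 (mod 11).
    The inverse of 7 mod 11 is 8 (since 7·8 = 56 = 5·11 + 1), so t ≡ 8·10 = 80 ≡ 3 (mod 11).
    Then x = 4 + 7·3 = 25, valid modulo lcm(7, 11) = 77: x ≡ 25 (mod 77).
  Combine with x ≡ 2 (mod 8): since gcd(77, 8) = 1, we get a unique residue mod 616.
    Write x = 25 + 77·t and substitute into x ≡ 2 (mod 8): 77·t ≡ 2 − 25 = -23 (mod 8).
    Reduce coefficients mod 8: 5·t ≡ 1 (mod 8).
    The inverse of 5 mod 8 is 5 (since 5·5 = 25 = 3·8 + 1), so t ≡ 5·1 = 5 ≡ 5 (mod 8).
    Then x = 25 + 77·5 = 410, valid modulo lcm(77, 8) = 616: x ≡ 410 (mod 616).
Verify: 410 mod 7 = 4 ✓, 410 mod 11 = 3 ✓, 410 mod 8 = 2 ✓.

x ≡ 410 (mod 616).


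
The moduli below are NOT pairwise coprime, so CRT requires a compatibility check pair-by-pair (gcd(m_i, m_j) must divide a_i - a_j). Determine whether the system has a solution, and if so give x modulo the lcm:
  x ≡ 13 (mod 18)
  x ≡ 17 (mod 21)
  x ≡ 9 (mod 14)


Moduli 18, 21, 14 are not pairwise coprime, so CRT works modulo lcm(m_i) when all pairwise compatibility conditions hold.
Pairwise compatibility: gcd(m_i, m_j) must divide a_i - a_j for every pair.
Merge one congruence at a time:
  Start: x ≡ 13 (mod 18).
  Combine with x ≡ 17 (mod 21): gcd(18, 21) = 3, and 17 - 13 = 4 is NOT divisible by 3.
    ⇒ system is inconsistent (no integer solution).

No solution (the system is inconsistent).


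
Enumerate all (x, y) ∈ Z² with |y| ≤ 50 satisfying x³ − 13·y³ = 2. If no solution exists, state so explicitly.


The equation is x³ - 13y³ = 2. For fixed y, x³ = 13·y³ + 2, so a solution requires the RHS to be a perfect cube.
Strategy: iterate y from -50 to 50, compute RHS = 13·y³ + 2, and check whether it is a (positive or negative) perfect cube.
Check small values of y:
  y = 0: RHS = 2 is not a perfect cube.
  y = 1: RHS = 15 is not a perfect cube.
  y = -1: RHS = -11 is not a perfect cube.
  y = 2: RHS = 106 is not a perfect cube.
  y = -2: RHS = -102 is not a perfect cube.
  y = 3: RHS = 353 is not a perfect cube.
  y = -3: RHS = -349 is not a perfect cube.
Continuing the search up to |y| = 50 finds no solutions either.
No (x, y) in the scanned range satisfies the equation.

No integer solutions with |y| ≤ 50.


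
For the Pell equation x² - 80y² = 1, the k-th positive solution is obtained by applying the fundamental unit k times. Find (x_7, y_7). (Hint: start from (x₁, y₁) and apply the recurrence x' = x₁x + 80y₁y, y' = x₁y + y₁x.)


Step 1: Find the fundamental solution (x₁, y₁) of x² - 80y² = 1.
  Expand √80 as a continued fraction. a₀ = ⌊√80⌋ = 8; iterate m_{k+1} = d_k·a_k − m_k, d_{k+1} = (80 − m_{k+1}²)/d_k, a_{k+1} = ⌊(a₀ + m_{k+1})/d_{k+1}⌋ (starting m₀ = 0, d₀ = 1), with convergents p_k = a_k·p_{k-1} + p_{k-2}, q_k = a_k·q_{k-1} + q_{k-2} (p₋₁ = 1, q₋₁ = 0):
  k = 0: a₀ = 8; p₀/q₀ = 8/1; p₀² − 80·q₀² = 64 − 80 = -16.
  k = 1: m = 8, d = 16, a = ⌊(8 + 8)/16⌋ = 1; p/q = (1·8 + 1)/(1·1 + 0) = 9/1; p² − 80·q² = 81 − 80 = 1.
  The first convergent with p² − 80·q² = 1 gives the fundamental solution (x₁, y₁) = (9, 1).
Step 2: Apply the recurrence (x_{n+1}, y_{n+1}) = (x₁x_n + 80y₁y_n, x₁y_n + y₁x_n) repeatedly.
  From (x_1, y_1) = (9, 1): x_2 = 9·9 + 80·1·1 = 161; y_2 = 9·1 + 1·9 = 18.
  From (x_2, y_2) = (161, 18): x_3 = 9·161 + 80·1·18 = 2889; y_3 = 9·18 + 1·161 = 323.
  From (x_3, y_3) = (2889, 323): x_4 = 9·2889 + 80·1·323 = 51841; y_4 = 9·323 + 1·2889 = 5796.
  From (x_4, y_4) = (51841, 5796): x_5 = 9·51841 + 80·1·5796 = 930249; y_5 = 9·5796 + 1·51841 = 104005.
  From (x_5, y_5) = (930249, 104005): x_6 = 9·930249 + 80·1·104005 = 16692641; y_6 = 9·104005 + 1·930249 = 1866294.
  From (x_6, y_6) = (16692641, 1866294): x_7 = 9·16692641 + 80·1·1866294 = 299537289; y_7 = 9·1866294 + 1·16692641 = 33489287.
Step 3: Verify x_7² - 80·y_7² = 89722587501469521 - 89722587501469520 = 1 (should be 1). ✓

(x_1, y_1) = (9, 1); (x_7, y_7) = (299537289, 33489287).


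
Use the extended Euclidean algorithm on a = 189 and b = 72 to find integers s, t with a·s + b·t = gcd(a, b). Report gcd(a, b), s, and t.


Euclidean algorithm on (189, 72) — divide until remainder is 0:
  189 = 2 · 72 + 45
  72 = 1 · 45 + 27
  45 = 1 · 27 + 18
  27 = 1 · 18 + 9
  18 = 2 · 9 + 0
gcd(189, 72) = 9.
Track Bezout coefficients alongside the remainders: start with r₀ = 189 = a·1 + b·0 (s = 1, t = 0) and r₁ = 72 = a·0 + b·1 (s = 0, t = 1); each new remainder r_{k+1} = r_{k-1} − q_k·r_k inherits s_{k+1} = s_{k-1} − q_k·s_k, t_{k+1} = t_{k-1} − q_k·t_k, so r_k = a·s_k + b·t_k at every step:
  q = 2: r = 45, s = 1 − 2·0 = 1, t = 0 − 2·1 = -2  (check: 189·1 + 72·(-2) = 45)
  q = 1: r = 27, s = 0 − 1·1 = -1, t = 1 − 1·(-2) = 3  (check: 189·(-1) + 72·3 = 27)
  q = 1: r = 18, s = 1 − 1·(-1) = 2, t = -2 − 1·3 = -5  (check: 189·2 + 72·(-5) = 18)
  q = 1: r = 9, s = -1 − 1·2 = -3, t = 3 − 1·(-5) = 8  (check: 189·(-3) + 72·8 = 9)
The row with r = 9 (the gcd) gives the Bezout coefficients s = -3, t = 8.
Result: 189 · (-3) + 72 · (8) = 9.

gcd(189, 72) = 9; s = -3, t = 8 (check: 189·(-3) + 72·8 = 9).


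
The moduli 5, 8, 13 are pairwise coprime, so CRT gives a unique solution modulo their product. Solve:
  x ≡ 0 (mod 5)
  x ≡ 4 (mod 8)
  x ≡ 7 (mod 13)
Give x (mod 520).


Moduli 5, 8, 13 are pairwise coprime; by CRT there is a unique solution modulo M = 5 · 8 · 13 = 520.
Solve pairwise, accumulating the modulus:
  Start with x ≡ 0 (mod 5).
  Combine with x ≡ 4 (mod 8): since gcd(5, 8) = 1, we get a unique residue mod 40.
    Write x = 0 + 5·t and substitute into x ≡ 4 (mod 8): 5·t ≡ 4 − 0 = 4 (mod 8).
    The inverse of 5 mod 8 is 5 (since 5·5 = 25 = 3·8 + 1), so t ≡ 5·4 = 20 ≡ 4 (mod 8).
    Then x = 0 + 5·4 = 20, valid modulo lcm(5, 8) = 40: x ≡ 20 (mod 40).
  Combine with x ≡ 7 (mod 13): since gcd(40, 13) = 1, we get a unique residue mod 520.
    Write x = 20 + 40·t and substitute into x ≡ 7 (mod 13): 40·t ≡ 7 − 20 = -13 (mod 13).
    Reduce coefficients mod 13: 1·t ≡ 0 (mod 13).
    So t ≡ 0 (mod 13).
    Then x = 20 + 40·0 = 20, valid modulo lcm(40, 13) = 520: x ≡ 20 (mod 520).
Verify: 20 mod 5 = 0 ✓, 20 mod 8 = 4 ✓, 20 mod 13 = 7 ✓.

x ≡ 20 (mod 520).


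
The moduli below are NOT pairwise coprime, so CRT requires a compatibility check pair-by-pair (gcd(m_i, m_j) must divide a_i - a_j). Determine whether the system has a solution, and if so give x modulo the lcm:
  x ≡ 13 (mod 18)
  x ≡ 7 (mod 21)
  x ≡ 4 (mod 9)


Moduli 18, 21, 9 are not pairwise coprime, so CRT works modulo lcm(m_i) when all pairwise compatibility conditions hold.
Pairwise compatibility: gcd(m_i, m_j) must divide a_i - a_j for every pair.
Merge one congruence at a time:
  Start: x ≡ 13 (mod 18).
  Combine with x ≡ 7 (mod 21): gcd(18, 21) = 3; 7 - 13 = -6, which IS divisible by 3, so compatible.
    Write x = 13 + 18·t and substitute into x ≡ 7 (mod 21): 18·t ≡ 7 − 13 = -6 (mod 21).
    Divide the congruence (and modulus) by g = 3: 6·t ≡ -2 (mod 7).
    Reduce coefficients mod 7: 6·t ≡ 5 (mod 7).
    The inverse of 6 mod 7 is 6 (since 6·6 = 36 = 5·7 + 1), so t ≡ 6·5 = 30 ≡ 2 (mod 7).
    Then x = 13 + 18·2 = 49, valid modulo lcm(18, 21) = 126: x ≡ 49 (mod 126).
  Combine with x ≡ 4 (mod 9): gcd(126, 9) = 9; 4 - 49 = -45, which IS divisible by 9, so compatible.
    Write x = 49 + 126·t and substitute into x ≡ 4 (mod 9): 126·t ≡ 4 − 49 = -45 (mod 9).
    Divide the congruence (and modulus) by g = 9: 14·t ≡ -5 (mod 1).
    Modulo 1 every t works; take t = 0.
    Then x = 49 + 126·0 = 49, valid modulo lcm(126, 9) = 126: x ≡ 49 (mod 126).
Verify: 49 mod 18 = 13, 49 mod 21 = 7, 49 mod 9 = 4.

x ≡ 49 (mod 126).


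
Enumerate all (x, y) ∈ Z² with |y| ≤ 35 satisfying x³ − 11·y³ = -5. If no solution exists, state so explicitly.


The equation is x³ - 11y³ = -5. For fixed y, x³ = 11·y³ − 5, so a solution requires the RHS to be a perfect cube.
Strategy: iterate y from -35 to 35, compute RHS = 11·y³ − 5, and check whether it is a (positive or negative) perfect cube.
Check small values of y:
  y = 0: RHS = -5 is not a perfect cube.
  y = 1: RHS = 6 is not a perfect cube.
  y = -1: RHS = -16 is not a perfect cube.
  y = 2: RHS = 83 is not a perfect cube.
  y = -2: RHS = -93 is not a perfect cube.
  y = 3: RHS = 292 is not a perfect cube.
  y = -3: RHS = -302 is not a perfect cube.
Continuing the search up to |y| = 35 finds no solutions either.
No (x, y) in the scanned range satisfies the equation.

No integer solutions with |y| ≤ 35.


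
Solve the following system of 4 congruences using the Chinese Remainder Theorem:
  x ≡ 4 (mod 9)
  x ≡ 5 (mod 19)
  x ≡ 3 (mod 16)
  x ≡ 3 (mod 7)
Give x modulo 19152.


Product of moduli M = 9 · 19 · 16 · 7 = 19152.
Merge one congruence at a time:
  Start: x ≡ 4 (mod 9).
  Combine with x ≡ 5 (mod 19); new modulus lcm = 171.
    Write x = 4 + 9·t and substitute into x ≡ 5 (mod 19): 9·t ≡ 5 − 4 = 1 (mod 19).
    The inverse of 9 mod 19 is 17 (since 9·17 = 153 = 8·19 + 1), so t ≡ 17·1 = 17 ≡ 17 (mod 19).
    Then x = 4 + 9·17 = 157, valid modulo lcm(9, 19) = 171: x ≡ 157 (mod 171).
  Combine with x ≡ 3 (mod 16); new modulus lcm = 2736.
    Write x = 157 + 171·t and substitute into x ≡ 3 (mod 16): 171·t ≡ 3 − 157 = -154 (mod 16).
    Reduce coefficients mod 16: 11·t ≡ 6 (mod 16).
    The inverse of 11 mod 16 is 3 (since 11·3 = 33 = 2·16 + 1), so t ≡ 3·6 = 18 ≡ 2 (mod 16).
    Then x = 157 + 171·2 = 499, valid modulo lcm(171, 16) = 2736: x ≡ 499 (mod 2736).
  Combine with x ≡ 3 (mod 7); new modulus lcm = 19152.
    Write x = 499 + 2736·t and substitute into x ≡ 3 (mod 7): 2736·t ≡ 3 − 499 = -496 (mod 7).
    Reduce coefficients mod 7: 6·t ≡ 1 (mod 7).
    The inverse of 6 mod 7 is 6 (since 6·6 = 36 = 5·7 + 1), so t ≡ 6·1 = 6 ≡ 6 (mod 7).
    Then x = 499 + 2736·6 = 16915, valid modulo lcm(2736, 7) = 19152: x ≡ 16915 (mod 19152).
Verify against each original: 16915 mod 9 = 4, 16915 mod 19 = 5, 16915 mod 16 = 3, 16915 mod 7 = 3.

x ≡ 16915 (mod 19152).


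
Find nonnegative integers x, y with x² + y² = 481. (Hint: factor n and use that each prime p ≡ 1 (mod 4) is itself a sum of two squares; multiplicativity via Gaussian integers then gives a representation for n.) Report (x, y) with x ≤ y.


Step 1: Factor n = 481 = 13 · 37.
Step 2: Check the mod-4 condition on each prime factor: 13 ≡ 1 (mod 4), exponent 1; 37 ≡ 1 (mod 4), exponent 1.
All primes ≡ 3 (mod 4) appear to even exponent (or don't appear), so by the two-squares theorem n IS expressible as a sum of two squares.
Step 3: Build a representation. Here n = 13 · 37 is a product of primes ≡ 1 (mod 4). Each prime p ≡ 1 (mod 4) is itself a sum of two squares; find a² by testing p − a² for a perfect square:
  13: 13 − 1² = 12, 13 − 2² = 9 = 3² ⇒ 13 = 2² + 3².
  37: 37 − 1² = 36 = 6² ⇒ 37 = 1² + 6².
  Combine using the Brahmagupta–Fibonacci identity (a² + b²)(c² + d²) = (ac − bd)² + (ad + bc)² = (ac + bd)² + (ad − bc)²:
  13 · 37 = 481: from (2² + 3²)(1² + 6²), take (2·1 − 3·6, 2·6 + 3·1) = (2 − 18, 12 + 3) = (-16, 15); dropping signs (only squares matter) gives (16, 15); check 16² + 15² = 256 + 225 = 481 ✓.
Step 4: Order so x ≤ y and verify: 15² + 16² = 225 + 256 = 481 = n. ✓

n = 481 = 15² + 16² (one valid representation with x ≤ y).


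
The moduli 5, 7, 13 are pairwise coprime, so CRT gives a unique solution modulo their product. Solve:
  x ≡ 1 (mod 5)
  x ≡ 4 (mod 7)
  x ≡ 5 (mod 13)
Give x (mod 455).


Moduli 5, 7, 13 are pairwise coprime; by CRT there is a unique solution modulo M = 5 · 7 · 13 = 455.
Solve pairwise, accumulating the modulus:
  Start with x ≡ 1 (mod 5).
  Combine with x ≡ 4 (mod 7): since gcd(5, 7) = 1, we get a unique residue mod 35.
    Write x = 1 + 5·t and substitute into x ≡ 4 (mod 7): 5·t ≡ 4 − 1 = 3 (mod 7).
    The inverse of 5 mod 7 is 3 (since 5·3 = 15 = 2·7 + 1), so t ≡ 3·3 = 9 ≡ 2 (mod 7).
    Then x = 1 + 5·2 = 11, valid modulo lcm(5, 7) = 35: x ≡ 11 (mod 35).
  Combine with x ≡ 5 (mod 13): since gcd(35, 13) = 1, we get a unique residue mod 455.
    Write x = 11 + 35·t and substitute into x ≡ 5 (mod 13): 35·t ≡ 5 − 11 = -6 (mod 13).
    Reduce coefficients mod 13: 9·t ≡ 7 (mod 13).
    The inverse of 9 mod 13 is 3 (since 9·3 = 27 = 2·13 + 1), so t ≡ 3·7 = 21 ≡ 8 (mod 13).
    Then x = 11 + 35·8 = 291, valid modulo lcm(35, 13) = 455: x ≡ 291 (mod 455).
Verify: 291 mod 5 = 1 ✓, 291 mod 7 = 4 ✓, 291 mod 13 = 5 ✓.

x ≡ 291 (mod 455).


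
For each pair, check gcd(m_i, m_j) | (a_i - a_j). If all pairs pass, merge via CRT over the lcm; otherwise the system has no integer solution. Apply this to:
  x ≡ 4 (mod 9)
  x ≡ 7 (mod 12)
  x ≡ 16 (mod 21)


Moduli 9, 12, 21 are not pairwise coprime, so CRT works modulo lcm(m_i) when all pairwise compatibility conditions hold.
Pairwise compatibility: gcd(m_i, m_j) must divide a_i - a_j for every pair.
Merge one congruence at a time:
  Start: x ≡ 4 (mod 9).
  Combine with x ≡ 7 (mod 12): gcd(9, 12) = 3; 7 - 4 = 3, which IS divisible by 3, so compatible.
    Write x = 4 + 9·t and substitute into x ≡ 7 (mod 12): 9·t ≡ 7 − 4 = 3 (mod 12).
    Divide the congruence (and modulus) by g = 3: 3·t ≡ 1 (mod 4).
    The inverse of 3 mod 4 is 3 (since 3·3 = 9 = 2·4 + 1), so t ≡ 3·1 = 3 ≡ 3 (mod 4).
    Then x = 4 + 9·3 = 31, valid modulo lcm(9, 12) = 36: x ≡ 31 (mod 36).
  Combine with x ≡ 16 (mod 21): gcd(36, 21) = 3; 16 - 31 = -15, which IS divisible by 3, so compatible.
    Write x = 31 + 36·t and substitute into x ≡ 16 (mod 21): 36·t ≡ 16 − 31 = -15 (mod 21).
    Divide the congruence (and modulus) by g = 3: 12·t ≡ -5 (mod 7).
    Reduce coefficients mod 7: 5·t ≡ 2 (mod 7).
    The inverse of 5 mod 7 is 3 (since 5·3 = 15 = 2·7 + 1), so t ≡ 3·2 = 6 ≡ 6 (mod 7).
    Then x = 31 + 36·6 = 247, valid modulo lcm(36, 21) = 252: x ≡ 247 (mod 252).
Verify: 247 mod 9 = 4, 247 mod 12 = 7, 247 mod 21 = 16.

x ≡ 247 (mod 252).


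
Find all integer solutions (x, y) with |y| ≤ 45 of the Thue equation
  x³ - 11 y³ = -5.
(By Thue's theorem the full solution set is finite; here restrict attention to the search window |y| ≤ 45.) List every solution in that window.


The equation is x³ - 11y³ = -5. For fixed y, x³ = 11·y³ − 5, so a solution requires the RHS to be a perfect cube.
Strategy: iterate y from -45 to 45, compute RHS = 11·y³ − 5, and check whether it is a (positive or negative) perfect cube.
Check small values of y:
  y = 0: RHS = -5 is not a perfect cube.
  y = 1: RHS = 6 is not a perfect cube.
  y = -1: RHS = -16 is not a perfect cube.
  y = 2: RHS = 83 is not a perfect cube.
  y = -2: RHS = -93 is not a perfect cube.
  y = 3: RHS = 292 is not a perfect cube.
  y = -3: RHS = -302 is not a perfect cube.
Continuing the search up to |y| = 45 finds no solutions either.
No (x, y) in the scanned range satisfies the equation.

No integer solutions with |y| ≤ 45.


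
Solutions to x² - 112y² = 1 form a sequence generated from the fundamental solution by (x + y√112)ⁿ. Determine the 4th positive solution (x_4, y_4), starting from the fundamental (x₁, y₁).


Step 1: Find the fundamental solution (x₁, y₁) of x² - 112y² = 1.
  Expand √112 as a continued fraction. a₀ = ⌊√112⌋ = 10; iterate m_{k+1} = d_k·a_k − m_k, d_{k+1} = (112 − m_{k+1}²)/d_k, a_{k+1} = ⌊(a₀ + m_{k+1})/d_{k+1}⌋ (starting m₀ = 0, d₀ = 1), with convergents p_k = a_k·p_{k-1} + p_{k-2}, q_k = a_k·q_{k-1} + q_{k-2} (p₋₁ = 1, q₋₁ = 0):
  k = 0: a₀ = 10; p₀/q₀ = 10/1; p₀² − 112·q₀² = 100 − 112 = -12.
  k = 1: m = 10, d = 12, a = ⌊(10 + 10)/12⌋ = 1; p/q = (1·10 + 1)/(1·1 + 0) = 11/1; p² − 112·q² = 121 − 112 = 9.
  k = 2: m = 2, d = 9, a = ⌊(10 + 2)/9⌋ = 1; p/q = (1·11 + 10)/(1·1 + 1) = 21/2; p² − 112·q² = 441 − 448 = -7.
  k = 3: m = 7, d = 7, a = ⌊(10 + 7)/7⌋ = 2; p/q = (2·21 + 11)/(2·2 + 1) = 53/5; p² − 112·q² = 2809 − 2800 = 9.
  k = 4: m = 7, d = 9, a = ⌊(10 + 7)/9⌋ = 1; p/q = (1·53 + 21)/(1·5 + 2) = 74/7; p² − 112·q² = 5476 − 5488 = -12.
  k = 5: m = 2, d = 12, a = ⌊(10 + 2)/12⌋ = 1; p/q = (1·74 + 53)/(1·7 + 5) = 127/12; p² − 112·q² = 16129 − 16128 = 1.
  The first convergent with p² − 112·q² = 1 gives the fundamental solution (x₁, y₁) = (127, 12).
Step 2: Apply the recurrence (x_{n+1}, y_{n+1}) = (x₁x_n + 112y₁y_n, x₁y_n + y₁x_n) repeatedly.
  From (x_1, y_1) = (127, 12): x_2 = 127·127 + 112·12·12 = 32257; y_2 = 127·12 + 12·127 = 3048.
  From (x_2, y_2) = (32257, 3048): x_3 = 127·32257 + 112·12·3048 = 8193151; y_3 = 127·3048 + 12·32257 = 774180.
  From (x_3, y_3) = (8193151, 774180): x_4 = 127·8193151 + 112·12·774180 = 2081028097; y_4 = 127·774180 + 12·8193151 = 196638672.
Step 3: Verify x_4² - 112·y_4² = 4330677940503441409 - 4330677940503441408 = 1 (should be 1). ✓

(x_1, y_1) = (127, 12); (x_4, y_4) = (2081028097, 196638672).


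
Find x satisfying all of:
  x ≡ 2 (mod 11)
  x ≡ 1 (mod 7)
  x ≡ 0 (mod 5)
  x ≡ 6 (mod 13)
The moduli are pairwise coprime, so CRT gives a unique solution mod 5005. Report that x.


Product of moduli M = 11 · 7 · 5 · 13 = 5005.
Merge one congruence at a time:
  Start: x ≡ 2 (mod 11).
  Combine with x ≡ 1 (mod 7); new modulus lcm = 77.
    Write x = 2 + 11·t and substitute into x ≡ 1 (mod 7): 11·t ≡ 1 − 2 = -1 (mod 7).
    Reduce coefficients mod 7: 4·t ≡ 6 (mod 7).
    The inverse of 4 mod 7 is 2 (since 4·2 = 8 = 1·7 + 1), so t ≡ 2·6 = 12 ≡ 5 (mod 7).
    Then x = 2 + 11·5 = 57, valid modulo lcm(11, 7) = 77: x ≡ 57 (mod 77).
  Combine with x ≡ 0 (mod 5); new modulus lcm = 385.
    Write x = 57 + 77·t and substitute into x ≡ 0 (mod 5): 77·t ≡ 0 − 57 = -57 (mod 5).
    Reduce coefficients mod 5: 2·t ≡ 3 (mod 5).
    The inverse of 2 mod 5 is 3 (since 2·3 = 6 = 1·5 + 1), so t ≡ 3·3 = 9 ≡ 4 (mod 5).
    Then x = 57 + 77·4 = 365, valid modulo lcm(77, 5) = 385: x ≡ 365 (mod 385).
  Combine with x ≡ 6 (mod 13); new modulus lcm = 5005.
    Write x = 365 + 385·t and substitute into x ≡ 6 (mod 13): 385·t ≡ 6 − 365 = -359 (mod 13).
    Reduce coefficients mod 13: 8·t ≡ 5 (mod 13).
    The inverse of 8 mod 13 is 5 (since 8·5 = 40 = 3·13 + 1), so t ≡ 5·5 = 25 ≡ 12 (mod 13).
    Then x = 365 + 385·12 = 4985, valid modulo lcm(385, 13) = 5005: x ≡ 4985 (mod 5005).
Verify against each original: 4985 mod 11 = 2, 4985 mod 7 = 1, 4985 mod 5 = 0, 4985 mod 13 = 6.

x ≡ 4985 (mod 5005).


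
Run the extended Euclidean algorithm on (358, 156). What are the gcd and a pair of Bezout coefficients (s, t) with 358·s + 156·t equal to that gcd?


Euclidean algorithm on (358, 156) — divide until remainder is 0:
  358 = 2 · 156 + 46
  156 = 3 · 46 + 18
  46 = 2 · 18 + 10
  18 = 1 · 10 + 8
  10 = 1 · 8 + 2
  8 = 4 · 2 + 0
gcd(358, 156) = 2.
Track Bezout coefficients alongside the remainders: start with r₀ = 358 = a·1 + b·0 (s = 1, t = 0) and r₁ = 156 = a·0 + b·1 (s = 0, t = 1); each new remainder r_{k+1} = r_{k-1} − q_k·r_k inherits s_{k+1} = s_{k-1} − q_k·s_k, t_{k+1} = t_{k-1} − q_k·t_k, so r_k = a·s_k + b·t_k at every step:
  q = 2: r = 46, s = 1 − 2·0 = 1, t = 0 − 2·1 = -2  (check: 358·1 + 156·(-2) = 46)
  q = 3: r = 18, s = 0 − 3·1 = -3, t = 1 − 3·(-2) = 7  (check: 358·(-3) + 156·7 = 18)
  q = 2: r = 10, s = 1 − 2·(-3) = 7, t = -2 − 2·7 = -16  (check: 358·7 + 156·(-16) = 10)
  q = 1: r = 8, s = -3 − 1·7 = -10, t = 7 − 1·(-16) = 23  (check: 358·(-10) + 156·23 = 8)
  q = 1: r = 2, s = 7 − 1·(-10) = 17, t = -16 − 1·23 = -39  (check: 358·17 + 156·(-39) = 2)
The row with r = 2 (the gcd) gives the Bezout coefficients s = 17, t = -39.
Result: 358 · (17) + 156 · (-39) = 2.

gcd(358, 156) = 2; s = 17, t = -39 (check: 358·17 + 156·(-39) = 2).


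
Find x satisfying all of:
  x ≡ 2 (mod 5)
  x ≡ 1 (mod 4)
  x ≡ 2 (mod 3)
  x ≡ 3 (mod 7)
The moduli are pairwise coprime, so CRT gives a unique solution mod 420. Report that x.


Product of moduli M = 5 · 4 · 3 · 7 = 420.
Merge one congruence at a time:
  Start: x ≡ 2 (mod 5).
  Combine with x ≡ 1 (mod 4); new modulus lcm = 20.
    Write x = 2 + 5·t and substitute into x ≡ 1 (mod 4): 5·t ≡ 1 − 2 = -1 (mod 4).
    Reduce coefficients mod 4: 1·t ≡ 3 (mod 4).
    So t ≡ 3 (mod 4).
    Then x = 2 + 5·3 = 17, valid modulo lcm(5, 4) = 20: x ≡ 17 (mod 20).
  Combine with x ≡ 2 (mod 3); new modulus lcm = 60.
    Write x = 17 + 20·t and substitute into x ≡ 2 (mod 3): 20·t ≡ 2 − 17 = -15 (mod 3).
    Reduce coefficients mod 3: 2·t ≡ 0 (mod 3).
    The inverse of 2 mod 3 is 2 (since 2·2 = 4 = 1·3 + 1), so t ≡ 2·0 = 0 ≡ 0 (mod 3).
    Then x = 17 + 20·0 = 17, valid modulo lcm(20, 3) = 60: x ≡ 17 (mod 60).
  Combine with x ≡ 3 (mod 7); new modulus lcm = 420.
    Write x = 17 + 60·t and substitute into x ≡ 3 (mod 7): 60·t ≡ 3 − 17 = -14 (mod 7).
    Reduce coefficients mod 7: 4·t ≡ 0 (mod 7).
    The inverse of 4 mod 7 is 2 (since 4·2 = 8 = 1·7 + 1), so t ≡ 2·0 = 0 ≡ 0 (mod 7).
    Then x = 17 + 60·0 = 17, valid modulo lcm(60, 7) = 420: x ≡ 17 (mod 420).
Verify against each original: 17 mod 5 = 2, 17 mod 4 = 1, 17 mod 3 = 2, 17 mod 7 = 3.

x ≡ 17 (mod 420).


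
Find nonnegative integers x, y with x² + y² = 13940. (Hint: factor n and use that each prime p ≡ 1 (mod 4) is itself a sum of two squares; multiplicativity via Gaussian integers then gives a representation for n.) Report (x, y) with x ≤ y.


Step 1: Factor n = 13940 = 2^2 · 5 · 17 · 41.
Step 2: Check the mod-4 condition on each prime factor: 2 = 2 (special); 5 ≡ 1 (mod 4), exponent 1; 17 ≡ 1 (mod 4), exponent 1; 41 ≡ 1 (mod 4), exponent 1.
All primes ≡ 3 (mod 4) appear to even exponent (or don't appear), so by the two-squares theorem n IS expressible as a sum of two squares.
Step 3: Build a representation. Group n = k² · m with k = 2 and m = 5 · 17 · 41 = 3485 (a product of primes ≡ 1 (mod 4)); a representation of m scales to one of n via (k·x)² + (k·y)² = k²(x² + y²). Each prime p ≡ 1 (mod 4) is itself a sum of two squares; find a² by testing p − a² for a perfect square:
  5: 5 − 1² = 4 = 2² ⇒ 5 = 1² + 2².
  17: 17 − 1² = 16 = 4² ⇒ 17 = 1² + 4².
  41: 41 − 1² = 40, 41 − 2² = 37, 41 − 3² = 32, 41 − 4² = 25 = 5² ⇒ 41 = 4² + 5².
  Combine using the Brahmagupta–Fibonacci identity (a² + b²)(c² + d²) = (ac − bd)² + (ad + bc)² = (ac + bd)² + (ad − bc)²:
  5 · 17 = 85: from (1² + 2²)(1² + 4²), take (1·1 − 2·4, 1·4 + 2·1) = (1 − 8, 4 + 2) = (-7, 6); dropping signs (only squares matter) gives (7, 6); check 7² + 6² = 49 + 36 = 85 ✓.
  85 · 41 = 3485: from (7² + 6²)(4² + 5²), take (7·4 − 6·5, 7·5 + 6·4) = (28 − 30, 35 + 24) = (-2, 59); dropping signs (only squares matter) gives (2, 59); check 2² + 59² = 4 + 3481 = 3485 ✓.
  Scale by k = 2: (2·2, 2·59) = (4, 118).
Step 4: Order so x ≤ y and verify: 4² + 118² = 16 + 13924 = 13940 = n. ✓

n = 13940 = 4² + 118² (one valid representation with x ≤ y).


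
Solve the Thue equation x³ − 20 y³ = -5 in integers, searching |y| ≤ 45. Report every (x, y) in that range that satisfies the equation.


The equation is x³ - 20y³ = -5. For fixed y, x³ = 20·y³ − 5, so a solution requires the RHS to be a perfect cube.
Strategy: iterate y from -45 to 45, compute RHS = 20·y³ − 5, and check whether it is a (positive or negative) perfect cube.
Check small values of y:
  y = 0: RHS = -5 is not a perfect cube.
  y = 1: RHS = 15 is not a perfect cube.
  y = -1: RHS = -25 is not a perfect cube.
  y = 2: RHS = 155 is not a perfect cube.
  y = -2: RHS = -165 is not a perfect cube.
  y = 3: RHS = 535 is not a perfect cube.
  y = -3: RHS = -545 is not a perfect cube.
Continuing the search up to |y| = 45 finds no solutions either.
No (x, y) in the scanned range satisfies the equation.

No integer solutions with |y| ≤ 45.


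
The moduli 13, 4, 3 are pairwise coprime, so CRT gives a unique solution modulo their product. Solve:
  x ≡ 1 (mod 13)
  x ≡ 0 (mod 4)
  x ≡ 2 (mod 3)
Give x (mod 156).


Moduli 13, 4, 3 are pairwise coprime; by CRT there is a unique solution modulo M = 13 · 4 · 3 = 156.
Solve pairwise, accumulating the modulus:
  Start with x ≡ 1 (mod 13).
  Combine with x ≡ 0 (mod 4): since gcd(13, 4) = 1, we get a unique residue mod 52.
    Write x = 1 + 13·t and substitute into x ≡ 0 (mod 4): 13·t ≡ 0 − 1 = -1 (mod 4).
    Reduce coefficients mod 4: 1·t ≡ 3 (mod 4).
    So t ≡ 3 (mod 4).
    Then x = 1 + 13·3 = 40, valid modulo lcm(13, 4) = 52: x ≡ 40 (mod 52).
  Combine with x ≡ 2 (mod 3): since gcd(52, 3) = 1, we get a unique residue mod 156.
    Write x = 40 + 52·t and substitute into x ≡ 2 (mod 3): 52·t ≡ 2 − 40 = -38 (mod 3).
    Reduce coefficients mod 3: 1·t ≡ 1 (mod 3).
    So t ≡ 1 (mod 3).
    Then x = 40 + 52·1 = 92, valid modulo lcm(52, 3) = 156: x ≡ 92 (mod 156).
Verify: 92 mod 13 = 1 ✓, 92 mod 4 = 0 ✓, 92 mod 3 = 2 ✓.

x ≡ 92 (mod 156).


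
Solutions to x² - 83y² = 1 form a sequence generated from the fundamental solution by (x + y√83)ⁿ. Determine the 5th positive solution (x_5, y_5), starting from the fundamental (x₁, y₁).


Step 1: Find the fundamental solution (x₁, y₁) of x² - 83y² = 1.
  Expand √83 as a continued fraction. a₀ = ⌊√83⌋ = 9; iterate m_{k+1} = d_k·a_k − m_k, d_{k+1} = (83 − m_{k+1}²)/d_k, a_{k+1} = ⌊(a₀ + m_{k+1})/d_{k+1}⌋ (starting m₀ = 0, d₀ = 1), with convergents p_k = a_k·p_{k-1} + p_{k-2}, q_k = a_k·q_{k-1} + q_{k-2} (p₋₁ = 1, q₋₁ = 0):
  k = 0: a₀ = 9; p₀/q₀ = 9/1; p₀² − 83·q₀² = 81 − 83 = -2.
  k = 1: m = 9, d = 2, a = ⌊(9 + 9)/2⌋ = 9; p/q = (9·9 + 1)/(9·1 + 0) = 82/9; p² − 83·q² = 6724 − 6723 = 1.
  The first convergent with p² − 83·q² = 1 gives the fundamental solution (x₁, y₁) = (82, 9).
Step 2: Apply the recurrence (x_{n+1}, y_{n+1}) = (x₁x_n + 83y₁y_n, x₁y_n + y₁x_n) repeatedly.
  From (x_1, y_1) = (82, 9): x_2 = 82·82 + 83·9·9 = 13447; y_2 = 82·9 + 9·82 = 1476.
  From (x_2, y_2) = (13447, 1476): x_3 = 82·13447 + 83·9·1476 = 2205226; y_3 = 82·1476 + 9·13447 = 242055.
  From (x_3, y_3) = (2205226, 242055): x_4 = 82·2205226 + 83·9·242055 = 361643617; y_4 = 82·242055 + 9·2205226 = 39695544.
  From (x_4, y_4) = (361643617, 39695544): x_5 = 82·361643617 + 83·9·39695544 = 59307347962; y_5 = 82·39695544 + 9·361643617 = 6509827161.
Step 3: Verify x_5² - 83·y_5² = 3517361522285745553444 - 3517361522285745553443 = 1 (should be 1). ✓

(x_1, y_1) = (82, 9); (x_5, y_5) = (59307347962, 6509827161).


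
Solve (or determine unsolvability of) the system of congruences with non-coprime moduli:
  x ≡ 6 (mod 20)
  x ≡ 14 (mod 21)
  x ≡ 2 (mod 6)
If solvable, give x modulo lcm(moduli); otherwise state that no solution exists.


Moduli 20, 21, 6 are not pairwise coprime, so CRT works modulo lcm(m_i) when all pairwise compatibility conditions hold.
Pairwise compatibility: gcd(m_i, m_j) must divide a_i - a_j for every pair.
Merge one congruence at a time:
  Start: x ≡ 6 (mod 20).
  Combine with x ≡ 14 (mod 21): gcd(20, 21) = 1; 14 - 6 = 8, which IS divisible by 1, so compatible.
    Write x = 6 + 20·t and substitute into x ≡ 14 (mod 21): 20·t ≡ 14 − 6 = 8 (mod 21).
    The inverse of 20 mod 21 is 20 (since 20·20 = 400 = 19·21 + 1), so t ≡ 20·8 = 160 ≡ 13 (mod 21).
    Then x = 6 + 20·13 = 266, valid modulo lcm(20, 21) = 420: x ≡ 266 (mod 420).
  Combine with x ≡ 2 (mod 6): gcd(420, 6) = 6; 2 - 266 = -264, which IS divisible by 6, so compatible.
    Write x = 266 + 420·t and substitute into x ≡ 2 (mod 6): 420·t ≡ 2 − 266 = -264 (mod 6).
    Divide the congruence (and modulus) by g = 6: 70·t ≡ -44 (mod 1).
    Modulo 1 every t works; take t = 0.
    Then x = 266 + 420·0 = 266, valid modulo lcm(420, 6) = 420: x ≡ 266 (mod 420).
Verify: 266 mod 20 = 6, 266 mod 21 = 14, 266 mod 6 = 2.

x ≡ 266 (mod 420).


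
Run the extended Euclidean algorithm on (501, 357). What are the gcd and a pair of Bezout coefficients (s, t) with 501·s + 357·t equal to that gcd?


Euclidean algorithm on (501, 357) — divide until remainder is 0:
  501 = 1 · 357 + 144
  357 = 2 · 144 + 69
  144 = 2 · 69 + 6
  69 = 11 · 6 + 3
  6 = 2 · 3 + 0
gcd(501, 357) = 3.
Track Bezout coefficients alongside the remainders: start with r₀ = 501 = a·1 + b·0 (s = 1, t = 0) and r₁ = 357 = a·0 + b·1 (s = 0, t = 1); each new remainder r_{k+1} = r_{k-1} − q_k·r_k inherits s_{k+1} = s_{k-1} − q_k·s_k, t_{k+1} = t_{k-1} − q_k·t_k, so r_k = a·s_k + b·t_k at every step:
  q = 1: r = 144, s = 1 − 1·0 = 1, t = 0 − 1·1 = -1  (check: 501·1 + 357·(-1) = 144)
  q = 2: r = 69, s = 0 − 2·1 = -2, t = 1 − 2·(-1) = 3  (check: 501·(-2) + 357·3 = 69)
  q = 2: r = 6, s = 1 − 2·(-2) = 5, t = -1 − 2·3 = -7  (check: 501·5 + 357·(-7) = 6)
  q = 11: r = 3, s = -2 − 11·5 = -57, t = 3 − 11·(-7) = 80  (check: 501·(-57) + 357·80 = 3)
The row with r = 3 (the gcd) gives the Bezout coefficients s = -57, t = 80.
Result: 501 · (-57) + 357 · (80) = 3.

gcd(501, 357) = 3; s = -57, t = 80 (check: 501·(-57) + 357·80 = 3).


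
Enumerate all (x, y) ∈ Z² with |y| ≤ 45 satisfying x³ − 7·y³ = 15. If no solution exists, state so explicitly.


The equation is x³ - 7y³ = 15. For fixed y, x³ = 7·y³ + 15, so a solution requires the RHS to be a perfect cube.
Strategy: iterate y from -45 to 45, compute RHS = 7·y³ + 15, and check whether it is a (positive or negative) perfect cube.
Check small values of y:
  y = 0: RHS = 15 is not a perfect cube.
  y = 1: RHS = 22 is not a perfect cube.
  y = -1: RHS = 8 = (2)³ ⇒ x = 2 works.
  y = 2: RHS = 71 is not a perfect cube.
  y = -2: RHS = -41 is not a perfect cube.
  y = 3: RHS = 204 is not a perfect cube.
  y = -3: RHS = -174 is not a perfect cube.
Continuing, at y = 23: RHS = 85184 = (44)³ ⇒ x = 44 works.
Searching the remaining y in |y| ≤ 45 finds no further solutions.
Collected solutions: (2, -1), (44, 23).

Solutions (with |y| ≤ 45): (2, -1), (44, 23).


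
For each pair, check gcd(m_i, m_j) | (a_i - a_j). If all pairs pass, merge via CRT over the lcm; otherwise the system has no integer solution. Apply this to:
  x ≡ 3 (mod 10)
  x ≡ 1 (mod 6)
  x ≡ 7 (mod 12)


Moduli 10, 6, 12 are not pairwise coprime, so CRT works modulo lcm(m_i) when all pairwise compatibility conditions hold.
Pairwise compatibility: gcd(m_i, m_j) must divide a_i - a_j for every pair.
Merge one congruence at a time:
  Start: x ≡ 3 (mod 10).
  Combine with x ≡ 1 (mod 6): gcd(10, 6) = 2; 1 - 3 = -2, which IS divisible by 2, so compatible.
    Write x = 3 + 10·t and substitute into x ≡ 1 (mod 6): 10·t ≡ 1 − 3 = -2 (mod 6).
    Divide the congruence (and modulus) by g = 2: 5·t ≡ -1 (mod 3).
    Reduce coefficients mod 3: 2·t ≡ 2 (mod 3).
    The inverse of 2 mod 3 is 2 (since 2·2 = 4 = 1·3 + 1), so t ≡ 2·2 = 4 ≡ 1 (mod 3).
    Then x = 3 + 10·1 = 13, valid modulo lcm(10, 6) = 30: x ≡ 13 (mod 30).
  Combine with x ≡ 7 (mod 12): gcd(30, 12) = 6; 7 - 13 = -6, which IS divisible by 6, so compatible.
    Write x = 13 + 30·t and substitute into x ≡ 7 (mod 12): 30·t ≡ 7 − 13 = -6 (mod 12).
    Divide the congruence (and modulus) by g = 6: 5·t ≡ -1 (mod 2).
    Reduce coefficients mod 2: 1·t ≡ 1 (mod 2).
    So t ≡ 1 (mod 2).
    Then x = 13 + 30·1 = 43, valid modulo lcm(30, 12) = 60: x ≡ 43 (mod 60).
Verify: 43 mod 10 = 3, 43 mod 6 = 1, 43 mod 12 = 7.

x ≡ 43 (mod 60).


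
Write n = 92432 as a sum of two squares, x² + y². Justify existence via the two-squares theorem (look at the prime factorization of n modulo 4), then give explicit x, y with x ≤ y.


Step 1: Factor n = 92432 = 2^4 · 53 · 109.
Step 2: Check the mod-4 condition on each prime factor: 2 = 2 (special); 53 ≡ 1 (mod 4), exponent 1; 109 ≡ 1 (mod 4), exponent 1.
All primes ≡ 3 (mod 4) appear to even exponent (or don't appear), so by the two-squares theorem n IS expressible as a sum of two squares.
Step 3: Build a representation. Group n = k² · m with k = 4 and m = 53 · 109 = 5777 (a product of primes ≡ 1 (mod 4)); a representation of m scales to one of n via (k·x)² + (k·y)² = k²(x² + y²). Each prime p ≡ 1 (mod 4) is itself a sum of two squares; find a² by testing p − a² for a perfect square:
  53: 53 − 1² = 52, 53 − 2² = 49 = 7² ⇒ 53 = 2² + 7².
  109: 109 − 1² = 108, 109 − 2² = 105, 109 − 3² = 100 = 10² ⇒ 109 = 3² + 10².
  Combine using the Brahmagupta–Fibonacci identity (a² + b²)(c² + d²) = (ac − bd)² + (ad + bc)² = (ac + bd)² + (ad − bc)²:
  53 · 109 = 5777: from (2² + 7²)(3² + 10²), take (2·3 − 7·10, 2·10 + 7·3) = (6 − 70, 20 + 21) = (-64, 41); dropping signs (only squares matter) gives (64, 41); check 64² + 41² = 4096 + 1681 = 5777 ✓.
  Scale by k = 4: (4·64, 4·41) = (256, 164).
Step 4: Order so x ≤ y and verify: 164² + 256² = 26896 + 65536 = 92432 = n. ✓

n = 92432 = 164² + 256² (one valid representation with x ≤ y).


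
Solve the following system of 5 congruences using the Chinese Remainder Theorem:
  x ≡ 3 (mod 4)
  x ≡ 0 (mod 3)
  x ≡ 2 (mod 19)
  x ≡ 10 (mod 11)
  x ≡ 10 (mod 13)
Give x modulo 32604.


Product of moduli M = 4 · 3 · 19 · 11 · 13 = 32604.
Merge one congruence at a time:
  Start: x ≡ 3 (mod 4).
  Combine with x ≡ 0 (mod 3); new modulus lcm = 12.
    Write x = 3 + 4·t and substitute into x ≡ 0 (mod 3): 4·t ≡ 0 − 3 = -3 (mod 3).
    Reduce coefficients mod 3: 1·t ≡ 0 (mod 3).
    So t ≡ 0 (mod 3).
    Then x = 3 + 4·0 = 3, valid modulo lcm(4, 3) = 12: x ≡ 3 (mod 12).
  Combine with x ≡ 2 (mod 19); new modulus lcm = 228.
    Write x = 3 + 12·t and substitute into x ≡ 2 (mod 19): 12·t ≡ 2 − 3 = -1 (mod 19).
    Reduce coefficients mod 19: 12·t ≡ 18 (mod 19).
    The inverse of 12 mod 19 is 8 (since 12·8 = 96 = 5·19 + 1), so t ≡ 8·18 = 144 ≡ 11 (mod 19).
    Then x = 3 + 12·11 = 135, valid modulo lcm(12, 19) = 228: x ≡ 135 (mod 228).
  Combine with x ≡ 10 (mod 11); new modulus lcm = 2508.
    Write x = 135 + 228·t and substitute into x ≡ 10 (mod 11): 228·t ≡ 10 − 135 = -125 (mod 11).
    Reduce coefficients mod 11: 8·t ≡ 7 (mod 11).
    The inverse of 8 mod 11 is 7 (since 8·7 = 56 = 5·11 + 1), so t ≡ 7·7 = 49 ≡ 5 (mod 11).
    Then x = 135 + 228·5 = 1275, valid modulo lcm(228, 11) = 2508: x ≡ 1275 (mod 2508).
  Combine with x ≡ 10 (mod 13); new modulus lcm = 32604.
    Write x = 1275 + 2508·t and substitute into x ≡ 10 (mod 13): 2508·t ≡ 10 − 1275 = -1265 (mod 13).
    Reduce coefficients mod 13: 12·t ≡ 9 (mod 13).
    The inverse of 12 mod 13 is 12 (since 12·12 = 144 = 11·13 + 1), so t ≡ 12·9 = 108 ≡ 4 (mod 13).
    Then x = 1275 + 2508·4 = 11307, valid modulo lcm(2508, 13) = 32604: x ≡ 11307 (mod 32604).
Verify against each original: 11307 mod 4 = 3, 11307 mod 3 = 0, 11307 mod 19 = 2, 11307 mod 11 = 10, 11307 mod 13 = 10.

x ≡ 11307 (mod 32604).


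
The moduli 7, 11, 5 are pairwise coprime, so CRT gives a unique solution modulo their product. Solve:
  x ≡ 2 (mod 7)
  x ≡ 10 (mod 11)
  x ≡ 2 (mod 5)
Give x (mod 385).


Moduli 7, 11, 5 are pairwise coprime; by CRT there is a unique solution modulo M = 7 · 11 · 5 = 385.
Solve pairwise, accumulating the modulus:
  Start with x ≡ 2 (mod 7).
  Combine with x ≡ 10 (mod 11): since gcd(7, 11) = 1, we get a unique residue mod 77.
    Write x = 2 + 7·t and substitute into x ≡ 10 (mod 11): 7·t ≡ 10 − 2 = 8 (mod 11).
    The inverse of 7 mod 11 is 8 (since 7·8 = 56 = 5·11 + 1), so t ≡ 8·8 = 64 ≡ 9 (mod 11).
    Then x = 2 + 7·9 = 65, valid modulo lcm(7, 11) = 77: x ≡ 65 (mod 77).
  Combine with x ≡ 2 (mod 5): since gcd(77, 5) = 1, we get a unique residue mod 385.
    Write x = 65 + 77·t and substitute into x ≡ 2 (mod 5): 77·t ≡ 2 − 65 = -63 (mod 5).
    Reduce coefficients mod 5: 2·t ≡ 2 (mod 5).
    The inverse of 2 mod 5 is 3 (since 2·3 = 6 = 1·5 + 1), so t ≡ 3·2 = 6 ≡ 1 (mod 5).
    Then x = 65 + 77·1 = 142, valid modulo lcm(77, 5) = 385: x ≡ 142 (mod 385).
Verify: 142 mod 7 = 2 ✓, 142 mod 11 = 10 ✓, 142 mod 5 = 2 ✓.

x ≡ 142 (mod 385).


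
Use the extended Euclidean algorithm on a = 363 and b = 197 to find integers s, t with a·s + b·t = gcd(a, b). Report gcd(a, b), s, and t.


Euclidean algorithm on (363, 197) — divide until remainder is 0:
  363 = 1 · 197 + 166
  197 = 1 · 166 + 31
  166 = 5 · 31 + 11
  31 = 2 · 11 + 9
  11 = 1 · 9 + 2
  9 = 4 · 2 + 1
  2 = 2 · 1 + 0
gcd(363, 197) = 1.
Track Bezout coefficients alongside the remainders: start with r₀ = 363 = a·1 + b·0 (s = 1, t = 0) and r₁ = 197 = a·0 + b·1 (s = 0, t = 1); each new remainder r_{k+1} = r_{k-1} − q_k·r_k inherits s_{k+1} = s_{k-1} − q_k·s_k, t_{k+1} = t_{k-1} − q_k·t_k, so r_k = a·s_k + b·t_k at every step:
  q = 1: r = 166, s = 1 − 1·0 = 1, t = 0 − 1·1 = -1  (check: 363·1 + 197·(-1) = 166)
  q = 1: r = 31, s = 0 − 1·1 = -1, t = 1 − 1·(-1) = 2  (check: 363·(-1) + 197·2 = 31)
  q = 5: r = 11, s = 1 − 5·(-1) = 6, t = -1 − 5·2 = -11  (check: 363·6 + 197·(-11) = 11)
  q = 2: r = 9, s = -1 − 2·6 = -13, t = 2 − 2·(-11) = 24  (check: 363·(-13) + 197·24 = 9)
  q = 1: r = 2, s = 6 − 1·(-13) = 19, t = -11 − 1·24 = -35  (check: 363·19 + 197·(-35) = 2)
  q = 4: r = 1, s = -13 − 4·19 = -89, t = 24 − 4·(-35) = 164  (check: 363·(-89) + 197·164 = 1)
The row with r = 1 (the gcd) gives the Bezout coefficients s = -89, t = 164.
Result: 363 · (-89) + 197 · (164) = 1.

gcd(363, 197) = 1; s = -89, t = 164 (check: 363·(-89) + 197·164 = 1).


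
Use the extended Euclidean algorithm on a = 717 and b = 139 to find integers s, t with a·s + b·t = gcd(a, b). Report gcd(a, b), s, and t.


Euclidean algorithm on (717, 139) — divide until remainder is 0:
  717 = 5 · 139 + 22
  139 = 6 · 22 + 7
  22 = 3 · 7 + 1
  7 = 7 · 1 + 0
gcd(717, 139) = 1.
Track Bezout coefficients alongside the remainders: start with r₀ = 717 = a·1 + b·0 (s = 1, t = 0) and r₁ = 139 = a·0 + b·1 (s = 0, t = 1); each new remainder r_{k+1} = r_{k-1} − q_k·r_k inherits s_{k+1} = s_{k-1} − q_k·s_k, t_{k+1} = t_{k-1} − q_k·t_k, so r_k = a·s_k + b·t_k at every step:
  q = 5: r = 22, s = 1 − 5·0 = 1, t = 0 − 5·1 = -5  (check: 717·1 + 139·(-5) = 22)
  q = 6: r = 7, s = 0 − 6·1 = -6, t = 1 − 6·(-5) = 31  (check: 717·(-6) + 139·31 = 7)
  q = 3: r = 1, s = 1 − 3·(-6) = 19, t = -5 − 3·31 = -98  (check: 717·19 + 139·(-98) = 1)
The row with r = 1 (the gcd) gives the Bezout coefficients s = 19, t = -98.
Result: 717 · (19) + 139 · (-98) = 1.

gcd(717, 139) = 1; s = 19, t = -98 (check: 717·19 + 139·(-98) = 1).


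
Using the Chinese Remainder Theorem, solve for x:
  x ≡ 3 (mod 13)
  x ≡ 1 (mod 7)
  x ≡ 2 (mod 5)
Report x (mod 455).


Moduli 13, 7, 5 are pairwise coprime; by CRT there is a unique solution modulo M = 13 · 7 · 5 = 455.
Solve pairwise, accumulating the modulus:
  Start with x ≡ 3 (mod 13).
  Combine with x ≡ 1 (mod 7): since gcd(13, 7) = 1, we get a unique residue mod 91.
    Write x = 3 + 13·t and substitute into x ≡ 1 (mod 7): 13·t ≡ 1 − 3 = -2 (mod 7).
    Reduce coefficients mod 7: 6·t ≡ 5 (mod 7).
    The inverse of 6 mod 7 is 6 (since 6·6 = 36 = 5·7 + 1), so t ≡ 6·5 = 30 ≡ 2 (mod 7).
    Then x = 3 + 13·2 = 29, valid modulo lcm(13, 7) = 91: x ≡ 29 (mod 91).
  Combine with x ≡ 2 (mod 5): since gcd(91, 5) = 1, we get a unique residue mod 455.
    Write x = 29 + 91·t and substitute into x ≡ 2 (mod 5): 91·t ≡ 2 − 29 = -27 (mod 5).
    Reduce coefficients mod 5: 1·t ≡ 3 (mod 5).
    So t ≡ 3 (mod 5).
    Then x = 29 + 91·3 = 302, valid modulo lcm(91, 5) = 455: x ≡ 302 (mod 455).
Verify: 302 mod 13 = 3 ✓, 302 mod 7 = 1 ✓, 302 mod 5 = 2 ✓.

x ≡ 302 (mod 455).
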